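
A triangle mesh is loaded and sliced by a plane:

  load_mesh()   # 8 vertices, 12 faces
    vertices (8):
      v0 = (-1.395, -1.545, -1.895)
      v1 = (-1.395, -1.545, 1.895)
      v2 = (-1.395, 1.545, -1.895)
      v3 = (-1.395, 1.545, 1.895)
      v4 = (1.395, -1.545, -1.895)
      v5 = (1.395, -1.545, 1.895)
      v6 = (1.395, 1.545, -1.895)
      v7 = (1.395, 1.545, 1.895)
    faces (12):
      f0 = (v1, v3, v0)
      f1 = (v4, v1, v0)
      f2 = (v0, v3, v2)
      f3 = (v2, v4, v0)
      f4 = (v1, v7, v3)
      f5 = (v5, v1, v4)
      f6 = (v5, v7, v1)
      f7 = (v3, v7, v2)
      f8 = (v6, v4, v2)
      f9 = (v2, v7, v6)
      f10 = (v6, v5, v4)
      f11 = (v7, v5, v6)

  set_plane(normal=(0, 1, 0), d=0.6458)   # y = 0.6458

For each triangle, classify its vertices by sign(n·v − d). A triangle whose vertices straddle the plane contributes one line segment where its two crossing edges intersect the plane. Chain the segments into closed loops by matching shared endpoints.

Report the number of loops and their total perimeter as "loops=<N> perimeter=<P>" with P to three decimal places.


loops=1 perimeter=13.160

Straddling triangles (8 of 12):
  (v1,v3,v0) [-+-] → (-1.395, 0.6458, 1.895)–(-1.395, 0.6458, 0.792098)  len=1.1029
  (v0,v3,v2) [-++] → (-1.395, 0.6458, 0.792098)–(-1.395, 0.6458, -1.895)  len=2.6871
  (v2,v4,v0) [+--] → (-0.583101, 0.6458, -1.895)–(-1.395, 0.6458, -1.895)  len=0.8119
  (v1,v7,v3) [-++] → (0.583101, 0.6458, 1.895)–(-1.395, 0.6458, 1.895)  len=1.9781
  (v5,v7,v1) [-+-] → (1.395, 0.6458, 1.895)–(0.583101, 0.6458, 1.895)  len=0.8119
  (v6,v4,v2) [+-+] → (1.395, 0.6458, -1.895)–(-0.583101, 0.6458, -1.895)  len=1.9781
  (v6,v5,v4) [+--] → (1.395, 0.6458, -0.792098)–(1.395, 0.6458, -1.895)  len=1.1029
  (v7,v5,v6) [+-+] → (1.395, 0.6458, 1.895)–(1.395, 0.6458, -0.792098)  len=2.6871

Chained into 1 loop(s):
  loop 1: 8 segments, perimeter = 13.1600
Total perimeter = 13.160


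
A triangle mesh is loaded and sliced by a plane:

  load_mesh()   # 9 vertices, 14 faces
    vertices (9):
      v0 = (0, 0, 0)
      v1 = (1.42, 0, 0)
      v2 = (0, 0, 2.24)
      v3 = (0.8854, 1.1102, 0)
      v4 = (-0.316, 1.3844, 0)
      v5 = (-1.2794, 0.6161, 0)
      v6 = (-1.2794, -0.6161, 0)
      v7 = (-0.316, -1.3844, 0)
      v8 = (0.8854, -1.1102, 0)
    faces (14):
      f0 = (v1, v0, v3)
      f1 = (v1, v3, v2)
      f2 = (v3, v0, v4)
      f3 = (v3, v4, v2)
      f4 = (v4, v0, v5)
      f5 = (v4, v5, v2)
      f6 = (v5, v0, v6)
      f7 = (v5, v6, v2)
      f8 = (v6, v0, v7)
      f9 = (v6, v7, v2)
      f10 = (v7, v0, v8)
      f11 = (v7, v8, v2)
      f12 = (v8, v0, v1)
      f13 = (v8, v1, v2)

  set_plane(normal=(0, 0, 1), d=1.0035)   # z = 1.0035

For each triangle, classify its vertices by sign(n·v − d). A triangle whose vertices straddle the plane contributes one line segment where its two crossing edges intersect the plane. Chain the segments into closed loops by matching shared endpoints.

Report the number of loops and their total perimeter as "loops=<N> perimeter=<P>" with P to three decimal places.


loops=1 perimeter=4.761

Straddling triangles (7 of 14):
  (v1,v3,v2) [--+] → (0.488749, 0.61284, 1.0035)–(0.783853, 0, 1.0035)  len=0.6802
  (v3,v4,v2) [--+] → (-0.174435, 0.764201, 1.0035)–(0.488749, 0.61284, 1.0035)  len=0.6802
  (v4,v5,v2) [--+] → (-0.70624, 0.340093, 1.0035)–(-0.174435, 0.764201, 1.0035)  len=0.6802
  (v5,v6,v2) [--+] → (-0.70624, -0.340093, 1.0035)–(-0.70624, 0.340093, 1.0035)  len=0.6802
  (v6,v7,v2) [--+] → (-0.174435, -0.764201, 1.0035)–(-0.70624, -0.340093, 1.0035)  len=0.6802
  (v7,v8,v2) [--+] → (0.488749, -0.61284, 1.0035)–(-0.174435, -0.764201, 1.0035)  len=0.6802
  (v8,v1,v2) [--+] → (0.783853, 0, 1.0035)–(0.488749, -0.61284, 1.0035)  len=0.6802

Chained into 1 loop(s):
  loop 1: 7 segments, perimeter = 4.7615
Total perimeter = 4.761


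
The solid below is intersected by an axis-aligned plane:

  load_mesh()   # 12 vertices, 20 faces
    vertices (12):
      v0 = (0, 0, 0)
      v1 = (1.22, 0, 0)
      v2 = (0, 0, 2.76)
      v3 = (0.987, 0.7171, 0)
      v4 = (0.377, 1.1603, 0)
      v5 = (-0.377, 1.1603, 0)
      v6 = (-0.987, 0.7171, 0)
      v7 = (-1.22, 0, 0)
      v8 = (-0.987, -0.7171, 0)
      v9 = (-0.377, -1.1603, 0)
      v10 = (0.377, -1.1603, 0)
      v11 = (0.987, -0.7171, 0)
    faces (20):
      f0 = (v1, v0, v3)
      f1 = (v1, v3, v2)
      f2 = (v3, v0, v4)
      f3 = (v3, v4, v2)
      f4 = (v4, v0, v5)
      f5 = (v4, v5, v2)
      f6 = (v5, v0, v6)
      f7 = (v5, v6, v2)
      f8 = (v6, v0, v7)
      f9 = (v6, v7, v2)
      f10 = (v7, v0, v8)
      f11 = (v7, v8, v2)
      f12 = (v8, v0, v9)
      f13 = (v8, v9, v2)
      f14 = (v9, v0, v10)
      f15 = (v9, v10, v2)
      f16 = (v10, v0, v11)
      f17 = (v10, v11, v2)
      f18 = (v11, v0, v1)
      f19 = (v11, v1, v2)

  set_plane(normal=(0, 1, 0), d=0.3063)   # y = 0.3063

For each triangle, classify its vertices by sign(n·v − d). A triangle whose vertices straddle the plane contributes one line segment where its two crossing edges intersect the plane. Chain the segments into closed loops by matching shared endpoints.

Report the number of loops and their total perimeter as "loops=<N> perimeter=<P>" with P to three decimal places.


Straddling triangles (10 of 20):
  (v1,v0,v3) [--+] → (0.421584, 0.3063, 0)–(1.12048, 0.3063, 0)  len=0.6989
  (v1,v3,v2) [-+-] → (1.12048, 0.3063, 0)–(0.421584, 0.3063, 1.5811)  len=1.7287
  (v3,v0,v4) [+-+] → (0.421584, 0.3063, 0)–(0.0995218, 0.3063, 0)  len=0.3221
  (v3,v4,v2) [++-] → (0.0995218, 0.3063, 2.03141)–(0.421584, 0.3063, 1.5811)  len=0.5536
  (v4,v0,v5) [+-+] → (0.0995218, 0.3063, 0)–(-0.0995218, 0.3063, 0)  len=0.1990
  (v4,v5,v2) [++-] → (-0.0995218, 0.3063, 2.03141)–(0.0995218, 0.3063, 2.03141)  len=0.1990
  (v5,v0,v6) [+-+] → (-0.0995218, 0.3063, 0)–(-0.421584, 0.3063, 0)  len=0.3221
  (v5,v6,v2) [++-] → (-0.421584, 0.3063, 1.5811)–(-0.0995218, 0.3063, 2.03141)  len=0.5536
  (v6,v0,v7) [+--] → (-0.421584, 0.3063, 0)–(-1.12048, 0.3063, 0)  len=0.6989
  (v6,v7,v2) [+--] → (-1.12048, 0.3063, 0)–(-0.421584, 0.3063, 1.5811)  len=1.7287

Chained into 1 loop(s):
  loop 1: 10 segments, perimeter = 7.0046
Total perimeter = 7.005

loops=1 perimeter=7.005


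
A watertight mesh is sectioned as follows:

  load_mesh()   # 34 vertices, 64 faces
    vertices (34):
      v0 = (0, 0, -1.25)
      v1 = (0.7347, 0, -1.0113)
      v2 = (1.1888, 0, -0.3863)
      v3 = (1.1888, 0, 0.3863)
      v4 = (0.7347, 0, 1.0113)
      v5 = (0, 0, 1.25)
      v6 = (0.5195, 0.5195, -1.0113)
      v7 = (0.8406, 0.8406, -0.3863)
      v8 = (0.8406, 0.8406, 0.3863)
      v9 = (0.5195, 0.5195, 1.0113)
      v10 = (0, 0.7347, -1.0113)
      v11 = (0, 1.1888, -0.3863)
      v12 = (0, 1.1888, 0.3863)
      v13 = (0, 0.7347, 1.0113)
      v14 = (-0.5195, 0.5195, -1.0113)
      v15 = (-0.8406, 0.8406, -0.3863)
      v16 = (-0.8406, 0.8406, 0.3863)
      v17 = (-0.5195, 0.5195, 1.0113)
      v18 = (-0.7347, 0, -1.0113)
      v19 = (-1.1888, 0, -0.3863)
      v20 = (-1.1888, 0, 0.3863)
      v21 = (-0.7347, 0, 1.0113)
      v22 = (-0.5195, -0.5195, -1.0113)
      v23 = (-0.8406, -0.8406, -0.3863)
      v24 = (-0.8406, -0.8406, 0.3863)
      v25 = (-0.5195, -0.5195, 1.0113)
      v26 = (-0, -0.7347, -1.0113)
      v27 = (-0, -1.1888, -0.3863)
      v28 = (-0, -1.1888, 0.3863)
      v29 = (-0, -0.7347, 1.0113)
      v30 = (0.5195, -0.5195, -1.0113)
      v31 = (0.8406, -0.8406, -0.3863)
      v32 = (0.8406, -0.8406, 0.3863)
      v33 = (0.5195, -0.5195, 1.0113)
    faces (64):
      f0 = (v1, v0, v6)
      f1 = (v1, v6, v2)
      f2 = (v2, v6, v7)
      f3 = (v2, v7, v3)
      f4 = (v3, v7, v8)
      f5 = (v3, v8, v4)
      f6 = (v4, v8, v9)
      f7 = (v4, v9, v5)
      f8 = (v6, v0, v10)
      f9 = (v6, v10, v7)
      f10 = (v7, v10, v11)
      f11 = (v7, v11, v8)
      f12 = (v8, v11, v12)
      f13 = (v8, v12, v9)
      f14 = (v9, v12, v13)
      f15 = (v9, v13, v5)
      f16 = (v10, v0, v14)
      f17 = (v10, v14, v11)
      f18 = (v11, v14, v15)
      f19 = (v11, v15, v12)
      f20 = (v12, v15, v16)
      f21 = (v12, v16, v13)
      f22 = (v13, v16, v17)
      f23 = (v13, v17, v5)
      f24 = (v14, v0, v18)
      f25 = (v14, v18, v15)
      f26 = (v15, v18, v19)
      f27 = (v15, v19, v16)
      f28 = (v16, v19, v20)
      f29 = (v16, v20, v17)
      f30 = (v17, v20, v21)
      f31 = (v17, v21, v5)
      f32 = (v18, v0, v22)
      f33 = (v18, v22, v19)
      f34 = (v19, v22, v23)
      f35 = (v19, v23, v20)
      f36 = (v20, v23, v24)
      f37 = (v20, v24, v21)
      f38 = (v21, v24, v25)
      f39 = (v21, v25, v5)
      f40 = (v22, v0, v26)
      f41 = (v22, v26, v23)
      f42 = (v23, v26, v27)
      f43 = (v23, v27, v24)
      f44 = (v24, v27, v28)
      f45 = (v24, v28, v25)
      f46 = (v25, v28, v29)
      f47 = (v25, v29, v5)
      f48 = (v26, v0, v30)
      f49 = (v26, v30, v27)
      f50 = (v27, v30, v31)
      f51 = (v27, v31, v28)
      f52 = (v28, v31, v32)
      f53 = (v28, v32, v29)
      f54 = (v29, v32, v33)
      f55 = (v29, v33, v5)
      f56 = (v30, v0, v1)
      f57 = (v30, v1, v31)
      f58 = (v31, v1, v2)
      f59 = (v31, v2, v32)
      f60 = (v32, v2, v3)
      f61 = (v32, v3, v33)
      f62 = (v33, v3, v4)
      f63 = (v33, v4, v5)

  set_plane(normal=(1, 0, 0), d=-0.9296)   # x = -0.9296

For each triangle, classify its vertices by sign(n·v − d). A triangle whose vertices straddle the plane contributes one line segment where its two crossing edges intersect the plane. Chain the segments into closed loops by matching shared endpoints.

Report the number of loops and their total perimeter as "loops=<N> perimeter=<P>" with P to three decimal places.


Straddling triangles (10 of 64):
  (v15,v18,v19) [++-] → (-0.9296, 0, -0.74305)–(-0.9296, 0.625742, -0.3863)  len=0.7203
  (v15,v19,v16) [+-+] → (-0.9296, 0.625742, -0.3863)–(-0.9296, 0.625742, 0.188823)  len=0.5751
  (v16,v19,v20) [+--] → (-0.9296, 0.625742, 0.188823)–(-0.9296, 0.625742, 0.3863)  len=0.1975
  (v16,v20,v17) [+-+] → (-0.9296, 0.625742, 0.3863)–(-0.9296, 0.201187, 0.628344)  len=0.4887
  (v17,v20,v21) [+-+] → (-0.9296, 0.201187, 0.628344)–(-0.9296, 0, 0.74305)  len=0.2316
  (v18,v22,v19) [++-] → (-0.9296, -0.201187, -0.628344)–(-0.9296, 0, -0.74305)  len=0.2316
  (v19,v22,v23) [-++] → (-0.9296, -0.201187, -0.628344)–(-0.9296, -0.625742, -0.3863)  len=0.4887
  (v19,v23,v20) [-+-] → (-0.9296, -0.625742, -0.3863)–(-0.9296, -0.625742, -0.188823)  len=0.1975
  (v20,v23,v24) [-++] → (-0.9296, -0.625742, -0.188823)–(-0.9296, -0.625742, 0.3863)  len=0.5751
  (v20,v24,v21) [-++] → (-0.9296, -0.625742, 0.3863)–(-0.9296, 0, 0.74305)  len=0.7203

Chained into 1 loop(s):
  loop 1: 10 segments, perimeter = 4.4264
Total perimeter = 4.426

loops=1 perimeter=4.426


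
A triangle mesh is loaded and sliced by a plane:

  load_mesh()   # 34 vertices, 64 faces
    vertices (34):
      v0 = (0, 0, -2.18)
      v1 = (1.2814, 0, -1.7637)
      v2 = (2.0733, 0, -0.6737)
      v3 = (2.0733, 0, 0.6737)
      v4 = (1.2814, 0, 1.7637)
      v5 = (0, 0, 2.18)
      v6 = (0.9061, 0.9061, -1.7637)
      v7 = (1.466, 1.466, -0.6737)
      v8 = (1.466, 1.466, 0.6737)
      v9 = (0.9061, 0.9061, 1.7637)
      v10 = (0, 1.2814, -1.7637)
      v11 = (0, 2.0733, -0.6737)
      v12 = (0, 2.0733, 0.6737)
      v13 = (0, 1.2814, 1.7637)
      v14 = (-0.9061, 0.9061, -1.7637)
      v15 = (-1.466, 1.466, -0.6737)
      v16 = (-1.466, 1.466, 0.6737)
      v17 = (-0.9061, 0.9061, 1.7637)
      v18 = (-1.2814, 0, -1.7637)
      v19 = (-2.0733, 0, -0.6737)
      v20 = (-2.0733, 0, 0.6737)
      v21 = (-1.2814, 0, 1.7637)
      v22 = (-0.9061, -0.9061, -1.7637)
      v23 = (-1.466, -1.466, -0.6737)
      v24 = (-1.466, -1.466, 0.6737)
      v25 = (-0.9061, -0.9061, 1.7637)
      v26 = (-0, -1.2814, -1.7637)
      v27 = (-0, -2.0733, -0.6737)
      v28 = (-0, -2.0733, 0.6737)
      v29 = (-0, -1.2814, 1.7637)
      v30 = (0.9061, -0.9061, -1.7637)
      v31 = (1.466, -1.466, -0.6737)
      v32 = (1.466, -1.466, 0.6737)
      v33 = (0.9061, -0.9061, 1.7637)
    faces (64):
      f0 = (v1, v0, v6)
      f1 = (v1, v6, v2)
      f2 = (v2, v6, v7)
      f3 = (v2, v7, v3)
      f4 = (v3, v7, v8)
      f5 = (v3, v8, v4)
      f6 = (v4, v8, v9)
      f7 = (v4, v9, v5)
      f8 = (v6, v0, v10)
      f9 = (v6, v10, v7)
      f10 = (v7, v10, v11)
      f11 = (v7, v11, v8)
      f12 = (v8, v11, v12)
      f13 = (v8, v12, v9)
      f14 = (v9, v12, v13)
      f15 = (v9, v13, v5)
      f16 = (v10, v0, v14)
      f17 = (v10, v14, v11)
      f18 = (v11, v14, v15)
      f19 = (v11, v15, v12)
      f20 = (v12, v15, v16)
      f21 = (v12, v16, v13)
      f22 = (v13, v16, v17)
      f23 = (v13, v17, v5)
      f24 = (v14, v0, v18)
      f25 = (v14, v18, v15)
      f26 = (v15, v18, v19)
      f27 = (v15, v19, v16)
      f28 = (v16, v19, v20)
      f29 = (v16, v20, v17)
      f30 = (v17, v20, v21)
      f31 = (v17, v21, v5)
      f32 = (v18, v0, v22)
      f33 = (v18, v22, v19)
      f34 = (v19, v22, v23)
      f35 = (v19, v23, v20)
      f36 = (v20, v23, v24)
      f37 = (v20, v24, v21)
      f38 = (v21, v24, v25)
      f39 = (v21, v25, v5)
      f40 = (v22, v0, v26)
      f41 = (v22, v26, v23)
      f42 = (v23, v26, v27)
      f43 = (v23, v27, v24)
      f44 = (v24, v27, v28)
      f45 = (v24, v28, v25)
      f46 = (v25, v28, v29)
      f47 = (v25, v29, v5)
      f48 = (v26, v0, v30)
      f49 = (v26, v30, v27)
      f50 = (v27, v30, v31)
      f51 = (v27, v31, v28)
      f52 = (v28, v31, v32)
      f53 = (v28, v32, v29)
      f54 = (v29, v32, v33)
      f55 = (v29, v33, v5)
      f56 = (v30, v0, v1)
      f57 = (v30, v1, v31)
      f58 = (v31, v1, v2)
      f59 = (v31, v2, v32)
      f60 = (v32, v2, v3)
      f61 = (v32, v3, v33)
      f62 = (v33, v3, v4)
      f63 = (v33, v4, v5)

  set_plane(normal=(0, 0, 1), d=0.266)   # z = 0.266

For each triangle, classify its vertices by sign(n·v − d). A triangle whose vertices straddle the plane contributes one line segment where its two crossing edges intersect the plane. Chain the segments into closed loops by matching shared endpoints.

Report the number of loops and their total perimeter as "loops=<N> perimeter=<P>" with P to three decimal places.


Straddling triangles (16 of 64):
  (v2,v7,v3) [--+] → (1.88954, 0.443586, 0.266)–(2.0733, 0, 0.266)  len=0.4801
  (v3,v7,v8) [+-+] → (1.88954, 0.443586, 0.266)–(1.466, 1.466, 0.266)  len=1.1067
  (v7,v11,v8) [--+] → (1.02241, 1.64976, 0.266)–(1.466, 1.466, 0.266)  len=0.4801
  (v8,v11,v12) [+-+] → (1.02241, 1.64976, 0.266)–(0, 2.0733, 0.266)  len=1.1067
  (v11,v15,v12) [--+] → (-0.443586, 1.88954, 0.266)–(0, 2.0733, 0.266)  len=0.4801
  (v12,v15,v16) [+-+] → (-0.443586, 1.88954, 0.266)–(-1.466, 1.466, 0.266)  len=1.1067
  (v15,v19,v16) [--+] → (-1.64976, 1.02241, 0.266)–(-1.466, 1.466, 0.266)  len=0.4801
  (v16,v19,v20) [+-+] → (-1.64976, 1.02241, 0.266)–(-2.0733, 0, 0.266)  len=1.1067
  (v19,v23,v20) [--+] → (-1.88954, -0.443586, 0.266)–(-2.0733, 0, 0.266)  len=0.4801
  (v20,v23,v24) [+-+] → (-1.88954, -0.443586, 0.266)–(-1.466, -1.466, 0.266)  len=1.1067
  (v23,v27,v24) [--+] → (-1.02241, -1.64976, 0.266)–(-1.466, -1.466, 0.266)  len=0.4801
  (v24,v27,v28) [+-+] → (-1.02241, -1.64976, 0.266)–(0, -2.0733, 0.266)  len=1.1067
  (v27,v31,v28) [--+] → (0.443586, -1.88954, 0.266)–(0, -2.0733, 0.266)  len=0.4801
  (v28,v31,v32) [+-+] → (0.443586, -1.88954, 0.266)–(1.466, -1.466, 0.266)  len=1.1067
  (v31,v2,v32) [--+] → (1.64976, -1.02241, 0.266)–(1.466, -1.466, 0.266)  len=0.4801
  (v32,v2,v3) [+-+] → (1.64976, -1.02241, 0.266)–(2.0733, 0, 0.266)  len=1.1067

Chained into 1 loop(s):
  loop 1: 16 segments, perimeter = 12.6945
Total perimeter = 12.694

loops=1 perimeter=12.694


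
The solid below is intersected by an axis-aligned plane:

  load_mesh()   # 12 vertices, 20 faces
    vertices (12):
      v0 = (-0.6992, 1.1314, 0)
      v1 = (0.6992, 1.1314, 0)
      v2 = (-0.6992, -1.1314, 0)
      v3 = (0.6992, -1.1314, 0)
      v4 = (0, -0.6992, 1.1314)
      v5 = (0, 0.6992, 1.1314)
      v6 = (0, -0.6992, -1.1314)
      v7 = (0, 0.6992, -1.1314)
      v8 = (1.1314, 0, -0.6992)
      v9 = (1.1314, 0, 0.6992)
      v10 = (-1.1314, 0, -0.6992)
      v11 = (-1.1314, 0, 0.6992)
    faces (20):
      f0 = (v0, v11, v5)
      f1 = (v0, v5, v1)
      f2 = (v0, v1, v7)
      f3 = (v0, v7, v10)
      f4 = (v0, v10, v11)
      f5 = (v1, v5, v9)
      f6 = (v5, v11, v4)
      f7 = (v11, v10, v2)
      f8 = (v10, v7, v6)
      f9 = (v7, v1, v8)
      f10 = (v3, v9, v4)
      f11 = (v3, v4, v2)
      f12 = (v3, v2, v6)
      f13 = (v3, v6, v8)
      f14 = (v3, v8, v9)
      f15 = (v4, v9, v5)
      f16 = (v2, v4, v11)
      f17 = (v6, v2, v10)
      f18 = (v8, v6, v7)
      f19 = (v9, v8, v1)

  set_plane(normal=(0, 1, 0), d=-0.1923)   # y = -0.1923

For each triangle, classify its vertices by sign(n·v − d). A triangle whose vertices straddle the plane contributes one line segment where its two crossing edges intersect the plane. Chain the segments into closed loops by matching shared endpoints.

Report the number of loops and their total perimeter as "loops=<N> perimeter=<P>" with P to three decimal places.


Straddling triangles (10 of 20):
  (v5,v11,v4) [++-] → (-0.820233, -0.1923, 0.818067)–(0, -0.1923, 1.1314)  len=0.8780
  (v11,v10,v2) [++-] → (-1.05794, -0.1923, -0.580359)–(-1.05794, -0.1923, 0.580359)  len=1.1607
  (v10,v7,v6) [++-] → (0, -0.1923, -1.1314)–(-0.820233, -0.1923, -0.818067)  len=0.8780
  (v3,v9,v4) [-+-] → (1.05794, -0.1923, 0.580359)–(0.820233, -0.1923, 0.818067)  len=0.3362
  (v3,v6,v8) [--+] → (0.820233, -0.1923, -0.818067)–(1.05794, -0.1923, -0.580359)  len=0.3362
  (v3,v8,v9) [-++] → (1.05794, -0.1923, -0.580359)–(1.05794, -0.1923, 0.580359)  len=1.1607
  (v4,v9,v5) [-++] → (0.820233, -0.1923, 0.818067)–(0, -0.1923, 1.1314)  len=0.8780
  (v2,v4,v11) [--+] → (-0.820233, -0.1923, 0.818067)–(-1.05794, -0.1923, 0.580359)  len=0.3362
  (v6,v2,v10) [--+] → (-1.05794, -0.1923, -0.580359)–(-0.820233, -0.1923, -0.818067)  len=0.3362
  (v8,v6,v7) [+-+] → (0.820233, -0.1923, -0.818067)–(0, -0.1923, -1.1314)  len=0.8780

Chained into 1 loop(s):
  loop 1: 10 segments, perimeter = 7.1783
Total perimeter = 7.178

loops=1 perimeter=7.178


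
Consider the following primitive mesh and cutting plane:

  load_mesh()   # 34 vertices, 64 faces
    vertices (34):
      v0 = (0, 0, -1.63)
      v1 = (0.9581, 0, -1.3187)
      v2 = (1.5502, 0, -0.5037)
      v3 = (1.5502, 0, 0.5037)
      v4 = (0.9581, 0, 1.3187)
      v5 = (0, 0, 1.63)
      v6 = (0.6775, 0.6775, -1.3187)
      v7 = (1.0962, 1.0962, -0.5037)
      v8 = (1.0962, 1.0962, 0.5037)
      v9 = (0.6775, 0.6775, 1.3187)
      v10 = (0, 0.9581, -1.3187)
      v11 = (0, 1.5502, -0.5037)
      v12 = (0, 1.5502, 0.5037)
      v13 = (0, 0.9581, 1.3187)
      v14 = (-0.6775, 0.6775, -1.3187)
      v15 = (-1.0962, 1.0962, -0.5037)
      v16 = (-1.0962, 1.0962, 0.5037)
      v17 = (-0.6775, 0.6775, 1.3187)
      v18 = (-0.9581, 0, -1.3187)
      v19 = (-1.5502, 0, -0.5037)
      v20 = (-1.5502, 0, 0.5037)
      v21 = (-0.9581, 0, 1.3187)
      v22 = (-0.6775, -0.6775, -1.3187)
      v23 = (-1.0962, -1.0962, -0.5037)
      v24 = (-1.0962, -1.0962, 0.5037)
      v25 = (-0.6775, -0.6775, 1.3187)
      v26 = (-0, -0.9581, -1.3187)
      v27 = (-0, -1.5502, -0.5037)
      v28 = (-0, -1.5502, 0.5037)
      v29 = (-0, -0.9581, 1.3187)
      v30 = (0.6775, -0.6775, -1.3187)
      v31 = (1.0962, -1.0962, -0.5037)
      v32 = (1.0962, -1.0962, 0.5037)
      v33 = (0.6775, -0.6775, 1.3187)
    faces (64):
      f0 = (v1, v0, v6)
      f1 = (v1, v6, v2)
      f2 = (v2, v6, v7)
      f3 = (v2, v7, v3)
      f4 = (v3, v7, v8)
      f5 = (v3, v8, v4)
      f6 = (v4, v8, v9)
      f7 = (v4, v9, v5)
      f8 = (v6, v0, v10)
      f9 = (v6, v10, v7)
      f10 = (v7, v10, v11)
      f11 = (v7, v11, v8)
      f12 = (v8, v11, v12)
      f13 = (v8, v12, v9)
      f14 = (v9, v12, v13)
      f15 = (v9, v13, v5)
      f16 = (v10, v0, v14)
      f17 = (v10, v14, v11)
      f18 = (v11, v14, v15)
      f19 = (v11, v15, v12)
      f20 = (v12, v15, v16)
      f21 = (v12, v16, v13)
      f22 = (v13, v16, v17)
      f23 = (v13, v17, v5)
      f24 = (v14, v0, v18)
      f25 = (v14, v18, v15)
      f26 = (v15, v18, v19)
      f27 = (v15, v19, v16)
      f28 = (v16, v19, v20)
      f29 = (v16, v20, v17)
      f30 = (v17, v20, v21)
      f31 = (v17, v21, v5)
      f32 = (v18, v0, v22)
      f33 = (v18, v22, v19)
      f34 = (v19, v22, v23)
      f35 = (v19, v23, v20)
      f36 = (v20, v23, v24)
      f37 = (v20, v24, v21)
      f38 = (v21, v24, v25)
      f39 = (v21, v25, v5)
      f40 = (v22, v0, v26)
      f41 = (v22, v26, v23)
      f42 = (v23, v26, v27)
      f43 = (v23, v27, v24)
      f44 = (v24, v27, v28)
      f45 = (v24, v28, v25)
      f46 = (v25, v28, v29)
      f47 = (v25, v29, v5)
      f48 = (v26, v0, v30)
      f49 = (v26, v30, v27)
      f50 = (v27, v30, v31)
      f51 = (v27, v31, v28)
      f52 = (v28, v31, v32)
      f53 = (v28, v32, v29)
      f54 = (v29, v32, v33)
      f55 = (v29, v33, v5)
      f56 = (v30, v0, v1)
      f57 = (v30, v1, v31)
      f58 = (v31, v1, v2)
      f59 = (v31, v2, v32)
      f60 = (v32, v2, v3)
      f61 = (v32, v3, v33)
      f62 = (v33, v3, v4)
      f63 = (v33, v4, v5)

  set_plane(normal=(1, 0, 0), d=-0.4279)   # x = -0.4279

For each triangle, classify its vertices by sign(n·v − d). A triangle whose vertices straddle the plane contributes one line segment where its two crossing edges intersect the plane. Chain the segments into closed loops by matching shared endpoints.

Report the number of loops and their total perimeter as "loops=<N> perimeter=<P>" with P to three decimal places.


Straddling triangles (20 of 64):
  (v10,v0,v14) [++-] → (-0.4279, 0.4279, -1.43339)–(-0.4279, 0.780877, -1.3187)  len=0.3711
  (v10,v14,v11) [+-+] → (-0.4279, 0.780877, -1.3187)–(-0.4279, 0.999014, -1.01844)  len=0.3711
  (v11,v14,v15) [+--] → (-0.4279, 0.999014, -1.01844)–(-0.4279, 1.37298, -0.5037)  len=0.6362
  (v11,v15,v12) [+-+] → (-0.4279, 1.37298, -0.5037)–(-0.4279, 1.37298, 0.110463)  len=0.6142
  (v12,v15,v16) [+--] → (-0.4279, 1.37298, 0.110463)–(-0.4279, 1.37298, 0.5037)  len=0.3932
  (v12,v16,v13) [+-+] → (-0.4279, 1.37298, 0.5037)–(-0.4279, 1.01201, 1.00057)  len=0.6141
  (v13,v16,v17) [+--] → (-0.4279, 1.01201, 1.00057)–(-0.4279, 0.780877, 1.3187)  len=0.3932
  (v13,v17,v5) [+-+] → (-0.4279, 0.780877, 1.3187)–(-0.4279, 0.4279, 1.43339)  len=0.3711
  (v14,v0,v18) [-+-] → (-0.4279, 0.4279, -1.43339)–(-0.4279, 0, -1.49097)  len=0.4318
  (v17,v21,v5) [--+] → (-0.4279, 0, 1.49097)–(-0.4279, 0.4279, 1.43339)  len=0.4318
  (v18,v0,v22) [-+-] → (-0.4279, 0, -1.49097)–(-0.4279, -0.4279, -1.43339)  len=0.4318
  (v21,v25,v5) [--+] → (-0.4279, -0.4279, 1.43339)–(-0.4279, 0, 1.49097)  len=0.4318
  (v22,v0,v26) [-++] → (-0.4279, -0.4279, -1.43339)–(-0.4279, -0.780877, -1.3187)  len=0.3711
  (v22,v26,v23) [-+-] → (-0.4279, -0.780877, -1.3187)–(-0.4279, -1.01201, -1.00057)  len=0.3932
  (v23,v26,v27) [-++] → (-0.4279, -1.01201, -1.00057)–(-0.4279, -1.37298, -0.5037)  len=0.6141
  (v23,v27,v24) [-+-] → (-0.4279, -1.37298, -0.5037)–(-0.4279, -1.37298, -0.110463)  len=0.3932
  (v24,v27,v28) [-++] → (-0.4279, -1.37298, -0.110463)–(-0.4279, -1.37298, 0.5037)  len=0.6142
  (v24,v28,v25) [-+-] → (-0.4279, -1.37298, 0.5037)–(-0.4279, -0.999014, 1.01844)  len=0.6362
  (v25,v28,v29) [-++] → (-0.4279, -0.999014, 1.01844)–(-0.4279, -0.780877, 1.3187)  len=0.3711
  (v25,v29,v5) [-++] → (-0.4279, -0.780877, 1.3187)–(-0.4279, -0.4279, 1.43339)  len=0.3711

Chained into 1 loop(s):
  loop 1: 20 segments, perimeter = 9.2559
Total perimeter = 9.256

loops=1 perimeter=9.256


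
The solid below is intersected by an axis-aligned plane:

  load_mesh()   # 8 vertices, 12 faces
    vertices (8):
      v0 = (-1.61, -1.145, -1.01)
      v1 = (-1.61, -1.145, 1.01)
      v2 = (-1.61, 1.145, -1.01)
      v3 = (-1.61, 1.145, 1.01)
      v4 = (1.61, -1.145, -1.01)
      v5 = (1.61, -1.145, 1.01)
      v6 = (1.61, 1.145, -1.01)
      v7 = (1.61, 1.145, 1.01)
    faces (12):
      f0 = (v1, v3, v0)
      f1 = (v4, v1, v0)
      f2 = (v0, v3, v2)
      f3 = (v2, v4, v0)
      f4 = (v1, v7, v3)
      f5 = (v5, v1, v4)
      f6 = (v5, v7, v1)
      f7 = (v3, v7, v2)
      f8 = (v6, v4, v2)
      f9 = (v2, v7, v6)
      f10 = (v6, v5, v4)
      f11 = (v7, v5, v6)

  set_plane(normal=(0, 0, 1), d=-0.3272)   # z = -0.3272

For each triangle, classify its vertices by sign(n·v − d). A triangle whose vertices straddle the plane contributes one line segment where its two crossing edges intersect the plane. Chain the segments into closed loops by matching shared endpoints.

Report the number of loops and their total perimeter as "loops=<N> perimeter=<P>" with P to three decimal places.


Straddling triangles (8 of 12):
  (v1,v3,v0) [++-] → (-1.61, -0.370935, -0.3272)–(-1.61, -1.145, -0.3272)  len=0.7741
  (v4,v1,v0) [-+-] → (0.521576, -1.145, -0.3272)–(-1.61, -1.145, -0.3272)  len=2.1316
  (v0,v3,v2) [-+-] → (-1.61, -0.370935, -0.3272)–(-1.61, 1.145, -0.3272)  len=1.5159
  (v5,v1,v4) [++-] → (0.521576, -1.145, -0.3272)–(1.61, -1.145, -0.3272)  len=1.0884
  (v3,v7,v2) [++-] → (-0.521576, 1.145, -0.3272)–(-1.61, 1.145, -0.3272)  len=1.0884
  (v2,v7,v6) [-+-] → (-0.521576, 1.145, -0.3272)–(1.61, 1.145, -0.3272)  len=2.1316
  (v6,v5,v4) [-+-] → (1.61, 0.370935, -0.3272)–(1.61, -1.145, -0.3272)  len=1.5159
  (v7,v5,v6) [++-] → (1.61, 0.370935, -0.3272)–(1.61, 1.145, -0.3272)  len=0.7741

Chained into 1 loop(s):
  loop 1: 8 segments, perimeter = 11.0200
Total perimeter = 11.020

loops=1 perimeter=11.020


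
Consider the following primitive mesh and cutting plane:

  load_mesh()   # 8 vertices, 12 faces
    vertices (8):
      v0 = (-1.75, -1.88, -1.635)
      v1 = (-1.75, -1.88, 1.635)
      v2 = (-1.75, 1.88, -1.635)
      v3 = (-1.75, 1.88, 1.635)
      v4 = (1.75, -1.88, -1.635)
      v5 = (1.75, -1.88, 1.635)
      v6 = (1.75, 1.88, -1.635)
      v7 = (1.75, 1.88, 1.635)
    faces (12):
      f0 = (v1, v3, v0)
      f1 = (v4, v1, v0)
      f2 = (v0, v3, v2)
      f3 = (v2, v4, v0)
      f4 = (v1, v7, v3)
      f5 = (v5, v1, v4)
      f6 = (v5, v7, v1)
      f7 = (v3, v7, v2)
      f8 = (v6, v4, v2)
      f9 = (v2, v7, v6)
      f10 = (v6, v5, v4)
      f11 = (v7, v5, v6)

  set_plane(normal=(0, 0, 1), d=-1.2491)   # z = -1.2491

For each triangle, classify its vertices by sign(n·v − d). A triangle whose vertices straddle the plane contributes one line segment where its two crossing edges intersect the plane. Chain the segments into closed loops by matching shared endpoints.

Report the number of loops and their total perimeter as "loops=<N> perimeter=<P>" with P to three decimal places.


Straddling triangles (8 of 12):
  (v1,v3,v0) [++-] → (-1.75, -1.43627, -1.2491)–(-1.75, -1.88, -1.2491)  len=0.4437
  (v4,v1,v0) [-+-] → (1.33696, -1.88, -1.2491)–(-1.75, -1.88, -1.2491)  len=3.0870
  (v0,v3,v2) [-+-] → (-1.75, -1.43627, -1.2491)–(-1.75, 1.88, -1.2491)  len=3.3163
  (v5,v1,v4) [++-] → (1.33696, -1.88, -1.2491)–(1.75, -1.88, -1.2491)  len=0.4130
  (v3,v7,v2) [++-] → (-1.33696, 1.88, -1.2491)–(-1.75, 1.88, -1.2491)  len=0.4130
  (v2,v7,v6) [-+-] → (-1.33696, 1.88, -1.2491)–(1.75, 1.88, -1.2491)  len=3.0870
  (v6,v5,v4) [-+-] → (1.75, 1.43627, -1.2491)–(1.75, -1.88, -1.2491)  len=3.3163
  (v7,v5,v6) [++-] → (1.75, 1.43627, -1.2491)–(1.75, 1.88, -1.2491)  len=0.4437

Chained into 1 loop(s):
  loop 1: 8 segments, perimeter = 14.5200
Total perimeter = 14.520

loops=1 perimeter=14.520


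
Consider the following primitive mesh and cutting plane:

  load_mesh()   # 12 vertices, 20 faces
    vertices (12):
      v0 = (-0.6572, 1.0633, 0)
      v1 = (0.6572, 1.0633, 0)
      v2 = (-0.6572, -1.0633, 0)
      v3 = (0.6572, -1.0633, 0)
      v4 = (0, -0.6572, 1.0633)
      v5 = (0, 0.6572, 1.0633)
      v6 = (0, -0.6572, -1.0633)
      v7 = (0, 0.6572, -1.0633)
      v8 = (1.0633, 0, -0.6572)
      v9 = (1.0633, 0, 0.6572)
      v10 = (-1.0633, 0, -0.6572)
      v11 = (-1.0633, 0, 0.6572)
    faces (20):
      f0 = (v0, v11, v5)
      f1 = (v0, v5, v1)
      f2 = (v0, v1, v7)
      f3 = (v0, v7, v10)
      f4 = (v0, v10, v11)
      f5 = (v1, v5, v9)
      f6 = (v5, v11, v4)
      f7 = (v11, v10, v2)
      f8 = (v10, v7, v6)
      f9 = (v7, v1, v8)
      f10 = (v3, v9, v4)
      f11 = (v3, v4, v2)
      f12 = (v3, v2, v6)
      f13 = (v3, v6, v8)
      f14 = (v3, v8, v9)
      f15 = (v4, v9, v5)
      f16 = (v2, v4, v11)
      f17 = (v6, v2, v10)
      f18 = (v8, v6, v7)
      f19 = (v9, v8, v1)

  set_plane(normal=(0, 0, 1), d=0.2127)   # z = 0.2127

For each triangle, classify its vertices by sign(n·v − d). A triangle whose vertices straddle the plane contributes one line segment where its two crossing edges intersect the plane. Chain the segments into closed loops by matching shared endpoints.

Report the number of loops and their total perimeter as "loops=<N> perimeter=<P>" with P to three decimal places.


loops=1 perimeter=6.669

Straddling triangles (10 of 20):
  (v0,v11,v5) [-++] → (-0.788633, 0.719167, 0.2127)–(-0.525735, 0.982065, 0.2127)  len=0.3718
  (v0,v5,v1) [-+-] → (-0.525735, 0.982065, 0.2127)–(0.525735, 0.982065, 0.2127)  len=1.0515
  (v0,v10,v11) [--+] → (-1.0633, 0, 0.2127)–(-0.788633, 0.719167, 0.2127)  len=0.7698
  (v1,v5,v9) [-++] → (0.525735, 0.982065, 0.2127)–(0.788633, 0.719167, 0.2127)  len=0.3718
  (v11,v10,v2) [+--] → (-1.0633, 0, 0.2127)–(-0.788633, -0.719167, 0.2127)  len=0.7698
  (v3,v9,v4) [-++] → (0.788633, -0.719167, 0.2127)–(0.525735, -0.982065, 0.2127)  len=0.3718
  (v3,v4,v2) [-+-] → (0.525735, -0.982065, 0.2127)–(-0.525735, -0.982065, 0.2127)  len=1.0515
  (v3,v8,v9) [--+] → (1.0633, 0, 0.2127)–(0.788633, -0.719167, 0.2127)  len=0.7698
  (v2,v4,v11) [-++] → (-0.525735, -0.982065, 0.2127)–(-0.788633, -0.719167, 0.2127)  len=0.3718
  (v9,v8,v1) [+--] → (1.0633, 0, 0.2127)–(0.788633, 0.719167, 0.2127)  len=0.7698

Chained into 1 loop(s):
  loop 1: 10 segments, perimeter = 6.6694
Total perimeter = 6.669


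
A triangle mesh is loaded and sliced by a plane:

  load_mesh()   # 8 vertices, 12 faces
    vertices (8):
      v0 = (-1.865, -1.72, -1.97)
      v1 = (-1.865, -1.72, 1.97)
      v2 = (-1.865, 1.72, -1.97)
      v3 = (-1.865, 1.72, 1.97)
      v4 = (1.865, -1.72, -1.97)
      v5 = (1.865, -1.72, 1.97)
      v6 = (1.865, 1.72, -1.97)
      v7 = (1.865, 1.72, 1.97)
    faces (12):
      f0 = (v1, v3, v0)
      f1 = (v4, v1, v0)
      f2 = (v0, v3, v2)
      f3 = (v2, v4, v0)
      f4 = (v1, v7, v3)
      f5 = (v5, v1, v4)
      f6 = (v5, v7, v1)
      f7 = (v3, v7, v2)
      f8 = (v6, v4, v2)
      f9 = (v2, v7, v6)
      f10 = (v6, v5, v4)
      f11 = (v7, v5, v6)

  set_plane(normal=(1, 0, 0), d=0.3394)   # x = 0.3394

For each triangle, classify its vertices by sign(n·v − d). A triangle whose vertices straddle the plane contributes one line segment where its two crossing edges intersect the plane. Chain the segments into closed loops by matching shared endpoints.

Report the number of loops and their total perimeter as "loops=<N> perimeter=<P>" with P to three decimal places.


Straddling triangles (8 of 12):
  (v4,v1,v0) [+--] → (0.3394, -1.72, -0.358508)–(0.3394, -1.72, -1.97)  len=1.6115
  (v2,v4,v0) [-+-] → (0.3394, -0.313012, -1.97)–(0.3394, -1.72, -1.97)  len=1.4070
  (v1,v7,v3) [-+-] → (0.3394, 0.313012, 1.97)–(0.3394, 1.72, 1.97)  len=1.4070
  (v5,v1,v4) [+-+] → (0.3394, -1.72, 1.97)–(0.3394, -1.72, -0.358508)  len=2.3285
  (v5,v7,v1) [++-] → (0.3394, 0.313012, 1.97)–(0.3394, -1.72, 1.97)  len=2.0330
  (v3,v7,v2) [-+-] → (0.3394, 1.72, 1.97)–(0.3394, 1.72, 0.358508)  len=1.6115
  (v6,v4,v2) [++-] → (0.3394, -0.313012, -1.97)–(0.3394, 1.72, -1.97)  len=2.0330
  (v2,v7,v6) [-++] → (0.3394, 1.72, 0.358508)–(0.3394, 1.72, -1.97)  len=2.3285

Chained into 1 loop(s):
  loop 1: 8 segments, perimeter = 14.7600
Total perimeter = 14.760

loops=1 perimeter=14.760


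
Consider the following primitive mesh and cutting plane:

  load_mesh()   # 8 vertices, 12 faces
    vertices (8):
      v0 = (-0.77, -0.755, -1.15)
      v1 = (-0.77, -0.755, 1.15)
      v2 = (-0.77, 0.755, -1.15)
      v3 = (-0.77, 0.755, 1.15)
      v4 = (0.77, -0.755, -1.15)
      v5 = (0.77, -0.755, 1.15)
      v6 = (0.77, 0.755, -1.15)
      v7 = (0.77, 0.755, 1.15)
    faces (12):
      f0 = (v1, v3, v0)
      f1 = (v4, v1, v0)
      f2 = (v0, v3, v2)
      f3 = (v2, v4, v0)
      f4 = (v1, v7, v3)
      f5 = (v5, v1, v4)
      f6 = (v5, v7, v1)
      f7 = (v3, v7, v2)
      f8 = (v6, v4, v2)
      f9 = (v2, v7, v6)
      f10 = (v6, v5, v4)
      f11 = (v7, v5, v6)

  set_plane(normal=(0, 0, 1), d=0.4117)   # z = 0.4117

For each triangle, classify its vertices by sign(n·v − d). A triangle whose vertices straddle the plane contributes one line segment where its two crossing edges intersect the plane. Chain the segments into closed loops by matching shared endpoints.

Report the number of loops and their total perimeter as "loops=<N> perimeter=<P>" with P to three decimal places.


loops=1 perimeter=6.100

Straddling triangles (8 of 12):
  (v1,v3,v0) [++-] → (-0.77, 0.27029, 0.4117)–(-0.77, -0.755, 0.4117)  len=1.0253
  (v4,v1,v0) [-+-] → (-0.27566, -0.755, 0.4117)–(-0.77, -0.755, 0.4117)  len=0.4943
  (v0,v3,v2) [-+-] → (-0.77, 0.27029, 0.4117)–(-0.77, 0.755, 0.4117)  len=0.4847
  (v5,v1,v4) [++-] → (-0.27566, -0.755, 0.4117)–(0.77, -0.755, 0.4117)  len=1.0457
  (v3,v7,v2) [++-] → (0.27566, 0.755, 0.4117)–(-0.77, 0.755, 0.4117)  len=1.0457
  (v2,v7,v6) [-+-] → (0.27566, 0.755, 0.4117)–(0.77, 0.755, 0.4117)  len=0.4943
  (v6,v5,v4) [-+-] → (0.77, -0.27029, 0.4117)–(0.77, -0.755, 0.4117)  len=0.4847
  (v7,v5,v6) [++-] → (0.77, -0.27029, 0.4117)–(0.77, 0.755, 0.4117)  len=1.0253

Chained into 1 loop(s):
  loop 1: 8 segments, perimeter = 6.1000
Total perimeter = 6.100


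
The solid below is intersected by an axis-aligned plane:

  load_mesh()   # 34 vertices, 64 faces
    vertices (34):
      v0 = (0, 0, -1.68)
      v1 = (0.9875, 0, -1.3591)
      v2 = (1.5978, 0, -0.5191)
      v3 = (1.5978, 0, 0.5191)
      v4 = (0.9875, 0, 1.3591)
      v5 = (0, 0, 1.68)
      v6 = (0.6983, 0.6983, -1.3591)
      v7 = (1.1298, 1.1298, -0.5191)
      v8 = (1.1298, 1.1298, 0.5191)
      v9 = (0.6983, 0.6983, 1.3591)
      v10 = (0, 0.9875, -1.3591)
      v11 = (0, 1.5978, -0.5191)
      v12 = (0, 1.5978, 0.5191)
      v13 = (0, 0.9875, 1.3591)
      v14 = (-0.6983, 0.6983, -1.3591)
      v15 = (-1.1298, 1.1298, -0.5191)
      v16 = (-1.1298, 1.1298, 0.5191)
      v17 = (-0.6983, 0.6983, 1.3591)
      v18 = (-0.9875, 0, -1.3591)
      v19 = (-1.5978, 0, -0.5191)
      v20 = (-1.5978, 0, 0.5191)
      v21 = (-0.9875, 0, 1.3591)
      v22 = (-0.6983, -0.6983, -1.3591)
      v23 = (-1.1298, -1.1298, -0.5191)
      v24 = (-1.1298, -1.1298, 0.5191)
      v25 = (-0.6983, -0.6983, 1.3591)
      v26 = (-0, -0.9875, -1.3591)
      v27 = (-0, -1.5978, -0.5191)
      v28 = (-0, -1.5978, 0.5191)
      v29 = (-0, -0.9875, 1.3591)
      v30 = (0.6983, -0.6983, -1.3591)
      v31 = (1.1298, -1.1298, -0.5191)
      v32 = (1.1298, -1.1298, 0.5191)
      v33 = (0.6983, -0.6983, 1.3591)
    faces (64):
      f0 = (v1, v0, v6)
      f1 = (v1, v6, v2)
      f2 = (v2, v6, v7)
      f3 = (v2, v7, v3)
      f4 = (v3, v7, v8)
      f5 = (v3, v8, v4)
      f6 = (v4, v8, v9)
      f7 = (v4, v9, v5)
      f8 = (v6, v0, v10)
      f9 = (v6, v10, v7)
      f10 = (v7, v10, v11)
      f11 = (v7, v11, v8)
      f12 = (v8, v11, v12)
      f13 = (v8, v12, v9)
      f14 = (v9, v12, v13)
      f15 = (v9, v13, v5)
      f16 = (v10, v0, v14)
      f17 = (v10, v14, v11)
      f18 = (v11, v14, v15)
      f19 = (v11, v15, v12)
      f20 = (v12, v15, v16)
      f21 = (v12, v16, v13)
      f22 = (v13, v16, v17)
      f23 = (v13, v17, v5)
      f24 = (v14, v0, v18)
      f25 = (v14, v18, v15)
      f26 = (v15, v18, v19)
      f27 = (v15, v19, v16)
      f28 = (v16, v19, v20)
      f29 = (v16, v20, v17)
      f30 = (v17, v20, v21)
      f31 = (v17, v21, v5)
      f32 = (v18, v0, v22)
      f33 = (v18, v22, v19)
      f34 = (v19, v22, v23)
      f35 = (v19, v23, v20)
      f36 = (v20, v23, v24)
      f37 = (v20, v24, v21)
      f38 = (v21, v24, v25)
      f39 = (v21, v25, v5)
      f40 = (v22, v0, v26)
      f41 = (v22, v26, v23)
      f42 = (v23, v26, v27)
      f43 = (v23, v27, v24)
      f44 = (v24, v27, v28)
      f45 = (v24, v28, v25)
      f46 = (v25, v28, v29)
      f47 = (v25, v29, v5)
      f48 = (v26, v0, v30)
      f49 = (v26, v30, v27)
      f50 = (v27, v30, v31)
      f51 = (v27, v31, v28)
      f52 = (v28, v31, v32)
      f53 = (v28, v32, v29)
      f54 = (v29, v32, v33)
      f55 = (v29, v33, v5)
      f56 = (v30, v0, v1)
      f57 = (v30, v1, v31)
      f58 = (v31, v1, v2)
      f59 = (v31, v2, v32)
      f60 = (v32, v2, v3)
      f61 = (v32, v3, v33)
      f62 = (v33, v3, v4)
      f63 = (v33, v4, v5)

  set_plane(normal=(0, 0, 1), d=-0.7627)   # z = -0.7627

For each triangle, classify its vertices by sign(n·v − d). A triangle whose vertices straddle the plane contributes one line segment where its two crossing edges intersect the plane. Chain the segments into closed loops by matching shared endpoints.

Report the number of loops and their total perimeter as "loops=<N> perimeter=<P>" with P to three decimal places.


loops=1 perimeter=8.700

Straddling triangles (16 of 64):
  (v1,v6,v2) [--+] → (1.33695, 0.202507, -0.7627)–(1.42081, 0, -0.7627)  len=0.2192
  (v2,v6,v7) [+-+] → (1.33695, 0.202507, -0.7627)–(1.00466, 1.00466, -0.7627)  len=0.8683
  (v6,v10,v7) [--+] → (0.802158, 1.08853, -0.7627)–(1.00466, 1.00466, -0.7627)  len=0.2192
  (v7,v10,v11) [+-+] → (0.802158, 1.08853, -0.7627)–(0, 1.42081, -0.7627)  len=0.8683
  (v10,v14,v11) [--+] → (-0.202507, 1.33695, -0.7627)–(0, 1.42081, -0.7627)  len=0.2192
  (v11,v14,v15) [+-+] → (-0.202507, 1.33695, -0.7627)–(-1.00466, 1.00466, -0.7627)  len=0.8683
  (v14,v18,v15) [--+] → (-1.08853, 0.802158, -0.7627)–(-1.00466, 1.00466, -0.7627)  len=0.2192
  (v15,v18,v19) [+-+] → (-1.08853, 0.802158, -0.7627)–(-1.42081, 0, -0.7627)  len=0.8683
  (v18,v22,v19) [--+] → (-1.33695, -0.202507, -0.7627)–(-1.42081, 0, -0.7627)  len=0.2192
  (v19,v22,v23) [+-+] → (-1.33695, -0.202507, -0.7627)–(-1.00466, -1.00466, -0.7627)  len=0.8683
  (v22,v26,v23) [--+] → (-0.802158, -1.08853, -0.7627)–(-1.00466, -1.00466, -0.7627)  len=0.2192
  (v23,v26,v27) [+-+] → (-0.802158, -1.08853, -0.7627)–(0, -1.42081, -0.7627)  len=0.8683
  (v26,v30,v27) [--+] → (0.202507, -1.33695, -0.7627)–(0, -1.42081, -0.7627)  len=0.2192
  (v27,v30,v31) [+-+] → (0.202507, -1.33695, -0.7627)–(1.00466, -1.00466, -0.7627)  len=0.8683
  (v30,v1,v31) [--+] → (1.08853, -0.802158, -0.7627)–(1.00466, -1.00466, -0.7627)  len=0.2192
  (v31,v1,v2) [+-+] → (1.08853, -0.802158, -0.7627)–(1.42081, 0, -0.7627)  len=0.8683

Chained into 1 loop(s):
  loop 1: 16 segments, perimeter = 8.6995
Total perimeter = 8.700


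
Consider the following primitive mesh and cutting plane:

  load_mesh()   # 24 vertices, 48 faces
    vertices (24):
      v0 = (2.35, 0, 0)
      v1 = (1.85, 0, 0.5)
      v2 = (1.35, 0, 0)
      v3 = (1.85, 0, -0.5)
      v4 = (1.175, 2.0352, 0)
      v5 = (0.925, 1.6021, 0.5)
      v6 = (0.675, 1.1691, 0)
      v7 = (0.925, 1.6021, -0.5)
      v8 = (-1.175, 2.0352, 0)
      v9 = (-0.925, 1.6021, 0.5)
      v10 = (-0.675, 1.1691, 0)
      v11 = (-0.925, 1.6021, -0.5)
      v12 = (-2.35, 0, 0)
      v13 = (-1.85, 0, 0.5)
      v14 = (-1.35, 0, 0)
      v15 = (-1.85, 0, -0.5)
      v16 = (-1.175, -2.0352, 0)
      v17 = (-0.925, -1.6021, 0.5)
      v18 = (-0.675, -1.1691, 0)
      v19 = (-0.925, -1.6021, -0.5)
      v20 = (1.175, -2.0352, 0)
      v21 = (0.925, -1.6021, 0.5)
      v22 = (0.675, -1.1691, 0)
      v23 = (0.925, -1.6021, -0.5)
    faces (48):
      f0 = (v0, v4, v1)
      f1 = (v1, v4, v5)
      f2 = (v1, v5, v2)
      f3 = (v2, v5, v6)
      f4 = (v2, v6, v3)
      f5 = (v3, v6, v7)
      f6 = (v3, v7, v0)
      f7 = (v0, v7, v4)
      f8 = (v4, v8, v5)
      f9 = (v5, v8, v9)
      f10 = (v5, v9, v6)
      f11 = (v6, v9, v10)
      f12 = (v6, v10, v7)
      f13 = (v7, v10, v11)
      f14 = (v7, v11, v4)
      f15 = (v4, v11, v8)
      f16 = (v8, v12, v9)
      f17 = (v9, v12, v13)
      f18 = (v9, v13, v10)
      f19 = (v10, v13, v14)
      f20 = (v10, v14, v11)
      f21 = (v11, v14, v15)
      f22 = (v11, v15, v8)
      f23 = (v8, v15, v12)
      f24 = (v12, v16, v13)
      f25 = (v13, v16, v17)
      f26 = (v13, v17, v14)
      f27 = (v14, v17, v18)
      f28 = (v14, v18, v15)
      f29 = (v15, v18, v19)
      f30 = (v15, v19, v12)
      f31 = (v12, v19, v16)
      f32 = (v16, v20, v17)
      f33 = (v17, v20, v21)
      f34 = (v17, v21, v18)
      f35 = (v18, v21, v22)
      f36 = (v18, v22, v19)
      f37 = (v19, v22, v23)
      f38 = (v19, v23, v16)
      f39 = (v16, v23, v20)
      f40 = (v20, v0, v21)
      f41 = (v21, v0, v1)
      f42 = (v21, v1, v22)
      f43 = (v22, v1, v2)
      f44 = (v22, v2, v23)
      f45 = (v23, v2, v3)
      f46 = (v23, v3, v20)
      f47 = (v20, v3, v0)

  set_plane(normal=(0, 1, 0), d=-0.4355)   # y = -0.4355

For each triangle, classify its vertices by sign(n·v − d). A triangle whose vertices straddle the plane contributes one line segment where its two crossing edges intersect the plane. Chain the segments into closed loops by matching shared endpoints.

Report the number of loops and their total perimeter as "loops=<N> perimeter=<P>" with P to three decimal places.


Straddling triangles (16 of 48):
  (v12,v16,v13) [+-+] → (-2.09857, -0.4355, 0)–(-1.70556, -0.4355, 0.393008)  len=0.5558
  (v13,v16,v17) [+--] → (-1.70556, -0.4355, 0.393008)–(-1.59856, -0.4355, 0.5)  len=0.1513
  (v13,v17,v14) [+-+] → (-1.59856, -0.4355, 0.5)–(-1.23447, -0.4355, 0.135915)  len=0.5149
  (v14,v17,v18) [+--] → (-1.23447, -0.4355, 0.135915)–(-1.09856, -0.4355, 0)  len=0.1922
  (v14,v18,v15) [+-+] → (-1.09856, -0.4355, 0)–(-1.4123, -0.4355, -0.313746)  len=0.4437
  (v15,v18,v19) [+--] → (-1.4123, -0.4355, -0.313746)–(-1.59856, -0.4355, -0.5)  len=0.2634
  (v15,v19,v12) [+-+] → (-1.59856, -0.4355, -0.5)–(-1.96264, -0.4355, -0.135915)  len=0.5149
  (v12,v19,v16) [+--] → (-1.96264, -0.4355, -0.135915)–(-2.09857, -0.4355, 0)  len=0.1922
  (v20,v0,v21) [-+-] → (2.09857, -0.4355, 0)–(1.96264, -0.4355, 0.135915)  len=0.1922
  (v21,v0,v1) [-++] → (1.96264, -0.4355, 0.135915)–(1.59856, -0.4355, 0.5)  len=0.5149
  (v21,v1,v22) [-+-] → (1.59856, -0.4355, 0.5)–(1.4123, -0.4355, 0.313746)  len=0.2634
  (v22,v1,v2) [-++] → (1.4123, -0.4355, 0.313746)–(1.09856, -0.4355, 0)  len=0.4437
  (v22,v2,v23) [-+-] → (1.09856, -0.4355, 0)–(1.23447, -0.4355, -0.135915)  len=0.1922
  (v23,v2,v3) [-++] → (1.23447, -0.4355, -0.135915)–(1.59856, -0.4355, -0.5)  len=0.5149
  (v23,v3,v20) [-+-] → (1.59856, -0.4355, -0.5)–(1.70556, -0.4355, -0.393008)  len=0.1513
  (v20,v3,v0) [-++] → (1.70556, -0.4355, -0.393008)–(2.09857, -0.4355, 0)  len=0.5558

Chained into 2 loop(s):
  loop 1: 8 segments, perimeter = 2.8284
  loop 2: 8 segments, perimeter = 2.8284
Total perimeter = 5.657

loops=2 perimeter=5.657
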